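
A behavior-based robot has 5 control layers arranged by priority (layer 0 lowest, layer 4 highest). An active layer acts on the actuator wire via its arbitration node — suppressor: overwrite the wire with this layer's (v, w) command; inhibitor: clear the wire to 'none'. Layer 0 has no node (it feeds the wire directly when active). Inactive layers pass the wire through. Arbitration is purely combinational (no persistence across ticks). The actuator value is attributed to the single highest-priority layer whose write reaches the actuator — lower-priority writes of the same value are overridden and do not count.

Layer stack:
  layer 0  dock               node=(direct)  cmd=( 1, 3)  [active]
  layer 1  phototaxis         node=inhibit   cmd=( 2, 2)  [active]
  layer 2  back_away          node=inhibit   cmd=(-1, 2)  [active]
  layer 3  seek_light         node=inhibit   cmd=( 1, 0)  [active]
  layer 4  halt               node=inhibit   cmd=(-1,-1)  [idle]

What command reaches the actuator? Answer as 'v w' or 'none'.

none

L0 dock: active, feeds wire = (1, 3)
L1 phototaxis: active, inhibitor → wire = none
L2 back_away: active, inhibitor → wire = none
L3 seek_light: active, inhibitor → wire = none
L4 halt: idle → wire stays none
actuator = none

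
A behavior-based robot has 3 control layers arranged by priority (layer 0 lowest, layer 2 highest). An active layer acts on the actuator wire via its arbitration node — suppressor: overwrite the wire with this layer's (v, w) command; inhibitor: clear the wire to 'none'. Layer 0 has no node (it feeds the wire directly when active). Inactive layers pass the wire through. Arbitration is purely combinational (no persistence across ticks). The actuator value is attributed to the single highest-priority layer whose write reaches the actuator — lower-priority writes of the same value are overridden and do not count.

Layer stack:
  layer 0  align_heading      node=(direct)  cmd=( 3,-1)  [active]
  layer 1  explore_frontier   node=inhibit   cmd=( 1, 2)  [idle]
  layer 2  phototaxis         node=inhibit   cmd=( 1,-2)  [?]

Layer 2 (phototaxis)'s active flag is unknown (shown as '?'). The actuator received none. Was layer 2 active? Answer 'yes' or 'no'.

yes

If layer 2 is active=yes:
  actuator would be none
If layer 2 is active=no:
  actuator would be (3, -1)
Observed none, so layer 2 was active.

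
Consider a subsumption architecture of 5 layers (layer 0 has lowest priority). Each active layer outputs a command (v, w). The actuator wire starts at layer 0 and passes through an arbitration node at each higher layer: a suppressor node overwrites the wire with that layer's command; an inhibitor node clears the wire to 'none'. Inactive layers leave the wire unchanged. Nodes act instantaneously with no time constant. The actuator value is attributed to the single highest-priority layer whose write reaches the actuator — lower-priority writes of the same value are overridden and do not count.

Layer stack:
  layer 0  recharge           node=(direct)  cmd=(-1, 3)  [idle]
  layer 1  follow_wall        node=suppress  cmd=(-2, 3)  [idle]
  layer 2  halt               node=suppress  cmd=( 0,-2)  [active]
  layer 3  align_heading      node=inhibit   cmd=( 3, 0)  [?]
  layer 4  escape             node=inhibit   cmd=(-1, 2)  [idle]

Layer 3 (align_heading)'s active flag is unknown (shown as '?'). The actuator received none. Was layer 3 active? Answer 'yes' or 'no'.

If layer 3 is active=yes:
  actuator would be none
If layer 3 is active=no:
  actuator would be (0, -2)
Observed none, so layer 3 was active.

yes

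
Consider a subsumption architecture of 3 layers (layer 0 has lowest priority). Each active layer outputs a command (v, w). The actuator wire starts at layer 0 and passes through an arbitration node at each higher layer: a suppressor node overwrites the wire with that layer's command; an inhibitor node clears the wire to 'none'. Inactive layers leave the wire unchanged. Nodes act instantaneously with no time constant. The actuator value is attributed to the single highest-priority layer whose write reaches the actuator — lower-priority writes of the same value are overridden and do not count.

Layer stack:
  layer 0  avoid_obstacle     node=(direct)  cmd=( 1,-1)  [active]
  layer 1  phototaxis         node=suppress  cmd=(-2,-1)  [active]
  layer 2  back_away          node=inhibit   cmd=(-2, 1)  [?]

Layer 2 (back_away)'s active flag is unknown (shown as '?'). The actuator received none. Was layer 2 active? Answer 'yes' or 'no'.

If layer 2 is active=yes:
  actuator would be none
If layer 2 is active=no:
  actuator would be (-2, -1)
Observed none, so layer 2 was active.

yes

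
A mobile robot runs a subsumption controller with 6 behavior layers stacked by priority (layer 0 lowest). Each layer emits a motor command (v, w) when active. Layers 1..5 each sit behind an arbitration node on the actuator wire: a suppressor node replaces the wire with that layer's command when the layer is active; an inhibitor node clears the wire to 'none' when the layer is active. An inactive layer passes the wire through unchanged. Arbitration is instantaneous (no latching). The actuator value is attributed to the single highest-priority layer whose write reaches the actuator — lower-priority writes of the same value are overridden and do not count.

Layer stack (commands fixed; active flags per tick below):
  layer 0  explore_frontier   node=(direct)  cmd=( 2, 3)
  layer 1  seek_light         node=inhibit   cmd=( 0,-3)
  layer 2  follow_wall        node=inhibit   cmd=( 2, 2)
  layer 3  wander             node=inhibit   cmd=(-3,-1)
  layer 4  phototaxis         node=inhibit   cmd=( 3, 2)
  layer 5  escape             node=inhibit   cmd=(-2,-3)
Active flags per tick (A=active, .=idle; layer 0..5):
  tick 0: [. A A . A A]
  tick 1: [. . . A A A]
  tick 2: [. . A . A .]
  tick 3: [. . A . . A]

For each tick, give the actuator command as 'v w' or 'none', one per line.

none
none
none
none

tick 0:
  L0 explore_frontier: idle → wire = none
  L1 seek_light: active, inhibitor → wire = none
  L2 follow_wall: active, inhibitor → wire = none
  L3 wander: idle → wire stays none
  L4 phototaxis: active, inhibitor → wire = none
  L5 escape: active, inhibitor → wire = none
  actuator = none
tick 1:
  L0 explore_frontier: idle → wire = none
  L1 seek_light: idle → wire stays none
  L2 follow_wall: idle → wire stays none
  L3 wander: active, inhibitor → wire = none
  L4 phototaxis: active, inhibitor → wire = none
  L5 escape: active, inhibitor → wire = none
  actuator = none
tick 2:
  L0 explore_frontier: idle → wire = none
  L1 seek_light: idle → wire stays none
  L2 follow_wall: active, inhibitor → wire = none
  L3 wander: idle → wire stays none
  L4 phototaxis: active, inhibitor → wire = none
  L5 escape: idle → wire stays none
  actuator = none
tick 3:
  L0 explore_frontier: idle → wire = none
  L1 seek_light: idle → wire stays none
  L2 follow_wall: active, inhibitor → wire = none
  L3 wander: idle → wire stays none
  L4 phototaxis: idle → wire stays none
  L5 escape: active, inhibitor → wire = none
  actuator = none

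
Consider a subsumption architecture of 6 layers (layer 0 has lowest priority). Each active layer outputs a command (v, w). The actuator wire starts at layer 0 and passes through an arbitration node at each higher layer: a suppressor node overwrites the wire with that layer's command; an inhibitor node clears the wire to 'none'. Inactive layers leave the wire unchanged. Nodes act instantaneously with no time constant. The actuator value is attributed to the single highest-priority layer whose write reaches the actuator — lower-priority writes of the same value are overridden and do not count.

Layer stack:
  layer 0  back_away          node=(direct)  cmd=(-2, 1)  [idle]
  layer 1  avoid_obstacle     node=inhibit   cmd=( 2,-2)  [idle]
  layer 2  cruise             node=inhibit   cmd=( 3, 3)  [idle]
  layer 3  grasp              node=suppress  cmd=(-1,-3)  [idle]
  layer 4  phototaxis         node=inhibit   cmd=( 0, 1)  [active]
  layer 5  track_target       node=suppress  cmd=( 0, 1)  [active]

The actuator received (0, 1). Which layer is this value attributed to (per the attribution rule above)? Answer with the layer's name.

L0 back_away: idle → wire = none
L1 avoid_obstacle: idle → wire stays none
L2 cruise: idle → wire stays none
L3 grasp: idle → wire stays none
L4 phototaxis: active, inhibitor → wire = none
L5 track_target: active, suppressor → wire = (0, 1)
actuator = (0, 1)
last writer: layer 5 = track_target

track_target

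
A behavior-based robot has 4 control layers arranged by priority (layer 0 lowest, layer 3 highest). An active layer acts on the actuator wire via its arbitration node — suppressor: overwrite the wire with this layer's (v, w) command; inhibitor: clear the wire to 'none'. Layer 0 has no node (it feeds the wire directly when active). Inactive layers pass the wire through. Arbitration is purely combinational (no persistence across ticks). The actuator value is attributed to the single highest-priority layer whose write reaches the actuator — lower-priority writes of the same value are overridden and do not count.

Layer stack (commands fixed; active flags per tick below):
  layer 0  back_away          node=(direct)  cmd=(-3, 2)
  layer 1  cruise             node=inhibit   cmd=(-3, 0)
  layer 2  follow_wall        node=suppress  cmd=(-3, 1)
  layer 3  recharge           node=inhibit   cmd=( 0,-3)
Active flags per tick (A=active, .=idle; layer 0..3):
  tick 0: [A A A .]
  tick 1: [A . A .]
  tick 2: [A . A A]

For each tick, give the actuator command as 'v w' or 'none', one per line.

-3 1
-3 1
none

tick 0:
  layer 0 (back_away) active — direct: (-3, 2)
  layer 1 (cruise) active — inhibits: none
  layer 2 (follow_wall) active — suppresses: (-3, 1)
  layer 3 (recharge) idle — unchanged: (-3, 1)
  → actuator (-3, 1)
tick 1:
  layer 0 (back_away) active — direct: (-3, 2)
  layer 1 (cruise) idle — unchanged: (-3, 2)
  layer 2 (follow_wall) active — suppresses: (-3, 1)
  layer 3 (recharge) idle — unchanged: (-3, 1)
  → actuator (-3, 1)
tick 2:
  layer 0 (back_away) active — direct: (-3, 2)
  layer 1 (cruise) idle — unchanged: (-3, 2)
  layer 2 (follow_wall) active — suppresses: (-3, 1)
  layer 3 (recharge) active — inhibits: none
  → actuator none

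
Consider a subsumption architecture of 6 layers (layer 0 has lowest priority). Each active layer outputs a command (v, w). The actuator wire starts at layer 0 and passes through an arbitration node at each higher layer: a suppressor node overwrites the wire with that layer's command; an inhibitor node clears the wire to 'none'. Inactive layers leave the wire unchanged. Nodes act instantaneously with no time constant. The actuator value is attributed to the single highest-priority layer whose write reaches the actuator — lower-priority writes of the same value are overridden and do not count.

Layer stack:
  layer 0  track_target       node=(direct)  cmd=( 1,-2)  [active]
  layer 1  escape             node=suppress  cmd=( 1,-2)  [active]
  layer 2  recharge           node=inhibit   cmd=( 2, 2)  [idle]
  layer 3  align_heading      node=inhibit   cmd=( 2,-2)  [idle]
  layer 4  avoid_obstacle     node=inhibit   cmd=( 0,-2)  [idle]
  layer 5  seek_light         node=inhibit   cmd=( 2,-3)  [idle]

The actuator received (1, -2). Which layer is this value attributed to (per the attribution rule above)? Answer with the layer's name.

L0 track_target: active, feeds wire = (1, -2)
L1 escape: active, suppressor → wire = (1, -2)
L2 recharge: idle → wire stays (1, -2)
L3 align_heading: idle → wire stays (1, -2)
L4 avoid_obstacle: idle → wire stays (1, -2)
L5 seek_light: idle → wire stays (1, -2)
actuator = (1, -2)
last writer: layer 1 = escape

escape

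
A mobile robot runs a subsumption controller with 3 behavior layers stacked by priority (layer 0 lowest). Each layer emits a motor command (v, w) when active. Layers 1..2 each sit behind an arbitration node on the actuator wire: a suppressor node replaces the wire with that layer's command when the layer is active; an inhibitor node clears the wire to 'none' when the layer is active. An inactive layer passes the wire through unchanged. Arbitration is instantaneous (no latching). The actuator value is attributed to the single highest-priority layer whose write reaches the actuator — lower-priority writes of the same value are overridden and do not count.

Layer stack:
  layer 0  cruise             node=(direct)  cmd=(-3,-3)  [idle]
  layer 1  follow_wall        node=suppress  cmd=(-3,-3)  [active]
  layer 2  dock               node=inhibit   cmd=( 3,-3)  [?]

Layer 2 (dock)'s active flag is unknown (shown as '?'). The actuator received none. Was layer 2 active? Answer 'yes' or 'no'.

yes

If layer 2 is active=yes:
  actuator would be none
If layer 2 is active=no:
  actuator would be (-3, -3)
Observed none, so layer 2 was active.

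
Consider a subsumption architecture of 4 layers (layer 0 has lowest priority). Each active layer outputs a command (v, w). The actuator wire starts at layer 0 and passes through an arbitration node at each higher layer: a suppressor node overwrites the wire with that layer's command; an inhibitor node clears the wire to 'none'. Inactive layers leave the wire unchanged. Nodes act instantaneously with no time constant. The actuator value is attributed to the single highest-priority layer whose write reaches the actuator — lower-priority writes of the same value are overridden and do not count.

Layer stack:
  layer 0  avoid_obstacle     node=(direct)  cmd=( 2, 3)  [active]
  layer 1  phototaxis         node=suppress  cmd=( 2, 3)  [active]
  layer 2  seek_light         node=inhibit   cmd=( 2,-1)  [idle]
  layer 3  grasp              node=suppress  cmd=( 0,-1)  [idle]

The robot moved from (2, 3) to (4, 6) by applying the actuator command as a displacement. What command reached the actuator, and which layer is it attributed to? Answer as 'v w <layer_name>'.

2 3 phototaxis

displacement = (4, 6) − (2, 3) = (2, 3)
[0] avoid_obstacle on; wire := (2, 3)
[1] phototaxis on (suppress); wire := (2, 3)
[2] seek_light off; pass (2, 3)
[3] grasp off; pass (2, 3)
output (2, 3) — from layer 1 (phototaxis)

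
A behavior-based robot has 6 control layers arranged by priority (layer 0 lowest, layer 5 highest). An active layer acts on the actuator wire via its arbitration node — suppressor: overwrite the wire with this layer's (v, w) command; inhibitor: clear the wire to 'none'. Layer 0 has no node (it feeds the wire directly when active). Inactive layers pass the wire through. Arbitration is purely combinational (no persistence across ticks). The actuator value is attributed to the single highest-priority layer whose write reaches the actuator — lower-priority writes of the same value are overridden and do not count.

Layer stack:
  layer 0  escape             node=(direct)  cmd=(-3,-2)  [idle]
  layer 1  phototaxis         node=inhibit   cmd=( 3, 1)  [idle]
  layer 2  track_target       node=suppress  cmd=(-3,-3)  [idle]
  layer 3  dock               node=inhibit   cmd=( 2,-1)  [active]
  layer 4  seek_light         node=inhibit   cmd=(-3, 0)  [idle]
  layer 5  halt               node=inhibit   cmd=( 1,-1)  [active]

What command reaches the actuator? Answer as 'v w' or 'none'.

none

[0] escape off; wire := none
[1] phototaxis off; pass none
[2] track_target off; pass none
[3] dock on (inhibit); wire := none
[4] seek_light off; pass none
[5] halt on (inhibit); wire := none
output none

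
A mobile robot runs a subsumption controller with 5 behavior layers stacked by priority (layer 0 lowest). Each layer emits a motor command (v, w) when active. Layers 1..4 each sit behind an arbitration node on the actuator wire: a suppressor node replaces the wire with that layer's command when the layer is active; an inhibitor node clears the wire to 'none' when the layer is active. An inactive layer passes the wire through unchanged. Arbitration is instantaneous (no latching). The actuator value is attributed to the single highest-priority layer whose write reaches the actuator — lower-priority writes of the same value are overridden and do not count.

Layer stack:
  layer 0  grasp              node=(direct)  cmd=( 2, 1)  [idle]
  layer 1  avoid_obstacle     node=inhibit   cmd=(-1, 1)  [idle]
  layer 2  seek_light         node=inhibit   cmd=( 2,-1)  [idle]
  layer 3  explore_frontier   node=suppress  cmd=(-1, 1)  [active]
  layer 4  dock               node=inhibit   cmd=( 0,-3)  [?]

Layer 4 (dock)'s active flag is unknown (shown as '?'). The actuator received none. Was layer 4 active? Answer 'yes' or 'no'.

If layer 4 is active=yes:
  actuator would be none
If layer 4 is active=no:
  actuator would be (-1, 1)
Observed none, so layer 4 was active.

yes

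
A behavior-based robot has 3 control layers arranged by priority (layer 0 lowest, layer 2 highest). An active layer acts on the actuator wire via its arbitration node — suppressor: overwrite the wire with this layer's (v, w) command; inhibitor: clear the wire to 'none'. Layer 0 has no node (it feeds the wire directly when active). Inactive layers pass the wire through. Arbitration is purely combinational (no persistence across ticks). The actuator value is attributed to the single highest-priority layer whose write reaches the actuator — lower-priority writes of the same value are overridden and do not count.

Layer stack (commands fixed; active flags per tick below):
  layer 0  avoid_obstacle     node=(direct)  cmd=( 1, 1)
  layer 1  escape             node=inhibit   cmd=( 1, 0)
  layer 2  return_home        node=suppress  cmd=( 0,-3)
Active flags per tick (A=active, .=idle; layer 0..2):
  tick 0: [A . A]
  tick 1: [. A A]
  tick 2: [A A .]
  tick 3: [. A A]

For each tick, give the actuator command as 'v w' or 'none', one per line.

0 -3
0 -3
none
0 -3

tick 0:
  layer 0 (avoid_obstacle) active — direct: (1, 1)
  layer 1 (escape) idle — unchanged: (1, 1)
  layer 2 (return_home) active — suppresses: (0, -3)
  → actuator (0, -3)
tick 1:
  layer 0 (avoid_obstacle) idle — none
  layer 1 (escape) active — inhibits: none
  layer 2 (return_home) active — suppresses: (0, -3)
  → actuator (0, -3)
tick 2:
  layer 0 (avoid_obstacle) active — direct: (1, 1)
  layer 1 (escape) active — inhibits: none
  layer 2 (return_home) idle — unchanged: none
  → actuator none
tick 3:
  layer 0 (avoid_obstacle) idle — none
  layer 1 (escape) active — inhibits: none
  layer 2 (return_home) active — suppresses: (0, -3)
  → actuator (0, -3)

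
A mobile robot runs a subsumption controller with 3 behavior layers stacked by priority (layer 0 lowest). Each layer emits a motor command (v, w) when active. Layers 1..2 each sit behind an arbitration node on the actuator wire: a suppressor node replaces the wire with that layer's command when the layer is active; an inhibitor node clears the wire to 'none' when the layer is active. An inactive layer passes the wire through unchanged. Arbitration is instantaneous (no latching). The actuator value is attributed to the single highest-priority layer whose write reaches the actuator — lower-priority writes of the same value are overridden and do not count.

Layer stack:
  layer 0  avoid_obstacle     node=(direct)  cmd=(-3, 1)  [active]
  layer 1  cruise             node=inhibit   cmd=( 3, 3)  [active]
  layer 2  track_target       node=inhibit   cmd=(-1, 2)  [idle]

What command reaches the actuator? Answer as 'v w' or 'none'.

layer 0 (avoid_obstacle) active — direct: (-3, 1)
layer 1 (cruise) active — inhibits: none
layer 2 (track_target) idle — unchanged: none
→ actuator none

none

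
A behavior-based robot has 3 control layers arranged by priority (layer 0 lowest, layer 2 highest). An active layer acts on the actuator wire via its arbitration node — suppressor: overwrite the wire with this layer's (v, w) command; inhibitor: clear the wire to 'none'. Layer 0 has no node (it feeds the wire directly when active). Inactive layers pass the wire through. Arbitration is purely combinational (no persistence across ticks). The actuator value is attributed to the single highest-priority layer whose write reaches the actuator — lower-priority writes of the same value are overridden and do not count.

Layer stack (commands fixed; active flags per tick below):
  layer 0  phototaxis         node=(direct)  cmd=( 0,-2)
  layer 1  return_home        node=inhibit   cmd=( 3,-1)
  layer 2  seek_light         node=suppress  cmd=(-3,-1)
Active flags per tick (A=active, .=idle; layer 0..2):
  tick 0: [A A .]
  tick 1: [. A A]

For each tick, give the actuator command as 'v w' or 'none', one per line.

none
-3 -1

tick 0:
  [0] phototaxis on; wire := (0, -2)
  [1] return_home on (inhibit); wire := none
  [2] seek_light off; pass none
  output none
tick 1:
  [0] phototaxis off; wire := none
  [1] return_home on (inhibit); wire := none
  [2] seek_light on (suppress); wire := (-3, -1)
  output (-3, -1)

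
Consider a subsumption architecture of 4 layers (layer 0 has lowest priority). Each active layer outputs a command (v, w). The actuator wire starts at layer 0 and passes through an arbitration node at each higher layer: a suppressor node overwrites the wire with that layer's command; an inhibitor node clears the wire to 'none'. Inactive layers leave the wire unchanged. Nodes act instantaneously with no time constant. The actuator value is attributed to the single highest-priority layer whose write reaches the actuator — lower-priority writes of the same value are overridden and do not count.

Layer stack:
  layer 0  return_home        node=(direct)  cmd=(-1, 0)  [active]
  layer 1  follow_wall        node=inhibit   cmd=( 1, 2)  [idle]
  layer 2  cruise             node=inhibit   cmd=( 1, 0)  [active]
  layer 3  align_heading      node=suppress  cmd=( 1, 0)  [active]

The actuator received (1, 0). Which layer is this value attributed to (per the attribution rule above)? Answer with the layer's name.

L0 return_home: active, feeds wire = (-1, 0)
L1 follow_wall: idle → wire stays (-1, 0)
L2 cruise: active, inhibitor → wire = none
L3 align_heading: active, suppressor → wire = (1, 0)
actuator = (1, 0)
last writer: layer 3 = align_heading

align_heading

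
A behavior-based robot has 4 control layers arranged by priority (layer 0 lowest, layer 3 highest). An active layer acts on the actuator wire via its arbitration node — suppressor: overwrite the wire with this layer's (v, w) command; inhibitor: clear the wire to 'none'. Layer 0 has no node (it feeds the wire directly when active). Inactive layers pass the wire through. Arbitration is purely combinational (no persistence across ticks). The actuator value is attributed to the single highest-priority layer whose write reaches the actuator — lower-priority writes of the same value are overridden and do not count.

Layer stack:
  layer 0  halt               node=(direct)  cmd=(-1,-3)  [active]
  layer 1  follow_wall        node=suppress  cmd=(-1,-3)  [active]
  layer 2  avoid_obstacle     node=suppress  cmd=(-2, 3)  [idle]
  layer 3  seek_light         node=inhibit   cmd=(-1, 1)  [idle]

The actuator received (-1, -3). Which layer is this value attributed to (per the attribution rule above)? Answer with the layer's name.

L0 halt: active, feeds wire = (-1, -3)
L1 follow_wall: active, suppressor → wire = (-1, -3)
L2 avoid_obstacle: idle → wire stays (-1, -3)
L3 seek_light: idle → wire stays (-1, -3)
actuator = (-1, -3)
last writer: layer 1 = follow_wall

follow_wall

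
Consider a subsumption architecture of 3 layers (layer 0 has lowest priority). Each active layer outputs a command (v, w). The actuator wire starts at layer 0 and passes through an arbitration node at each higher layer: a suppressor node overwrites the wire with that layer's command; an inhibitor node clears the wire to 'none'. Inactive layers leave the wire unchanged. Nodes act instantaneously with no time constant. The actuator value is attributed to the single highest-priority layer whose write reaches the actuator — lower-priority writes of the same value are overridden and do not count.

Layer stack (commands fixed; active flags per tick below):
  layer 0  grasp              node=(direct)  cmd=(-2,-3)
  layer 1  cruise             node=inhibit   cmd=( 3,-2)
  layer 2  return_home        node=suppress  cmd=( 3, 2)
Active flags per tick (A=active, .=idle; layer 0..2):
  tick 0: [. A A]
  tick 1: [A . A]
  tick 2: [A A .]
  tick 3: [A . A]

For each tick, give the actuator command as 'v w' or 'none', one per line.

3 2
3 2
none
3 2

tick 0:
  [0] grasp off; wire := none
  [1] cruise on (inhibit); wire := none
  [2] return_home on (suppress); wire := (3, 2)
  output (3, 2)
tick 1:
  [0] grasp on; wire := (-2, -3)
  [1] cruise off; pass (-2, -3)
  [2] return_home on (suppress); wire := (3, 2)
  output (3, 2)
tick 2:
  [0] grasp on; wire := (-2, -3)
  [1] cruise on (inhibit); wire := none
  [2] return_home off; pass none
  output none
tick 3:
  [0] grasp on; wire := (-2, -3)
  [1] cruise off; pass (-2, -3)
  [2] return_home on (suppress); wire := (3, 2)
  output (3, 2)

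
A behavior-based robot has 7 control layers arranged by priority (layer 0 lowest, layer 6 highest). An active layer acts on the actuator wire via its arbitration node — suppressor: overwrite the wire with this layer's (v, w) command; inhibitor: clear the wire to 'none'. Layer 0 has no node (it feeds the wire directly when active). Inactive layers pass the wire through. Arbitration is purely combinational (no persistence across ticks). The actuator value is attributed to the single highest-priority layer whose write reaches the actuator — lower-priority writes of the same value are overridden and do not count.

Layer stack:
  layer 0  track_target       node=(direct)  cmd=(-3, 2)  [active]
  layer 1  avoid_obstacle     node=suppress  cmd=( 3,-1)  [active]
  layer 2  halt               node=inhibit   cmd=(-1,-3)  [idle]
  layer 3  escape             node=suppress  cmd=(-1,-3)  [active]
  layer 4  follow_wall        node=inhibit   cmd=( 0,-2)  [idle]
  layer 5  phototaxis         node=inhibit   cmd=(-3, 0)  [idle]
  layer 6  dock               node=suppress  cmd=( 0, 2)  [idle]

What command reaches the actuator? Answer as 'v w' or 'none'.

L0 track_target: active, feeds wire = (-3, 2)
L1 avoid_obstacle: active, suppressor → wire = (3, -1)
L2 halt: idle → wire stays (3, -1)
L3 escape: active, suppressor → wire = (-1, -3)
L4 follow_wall: idle → wire stays (-1, -3)
L5 phototaxis: idle → wire stays (-1, -3)
L6 dock: idle → wire stays (-1, -3)
actuator = (-1, -3)

-1 -3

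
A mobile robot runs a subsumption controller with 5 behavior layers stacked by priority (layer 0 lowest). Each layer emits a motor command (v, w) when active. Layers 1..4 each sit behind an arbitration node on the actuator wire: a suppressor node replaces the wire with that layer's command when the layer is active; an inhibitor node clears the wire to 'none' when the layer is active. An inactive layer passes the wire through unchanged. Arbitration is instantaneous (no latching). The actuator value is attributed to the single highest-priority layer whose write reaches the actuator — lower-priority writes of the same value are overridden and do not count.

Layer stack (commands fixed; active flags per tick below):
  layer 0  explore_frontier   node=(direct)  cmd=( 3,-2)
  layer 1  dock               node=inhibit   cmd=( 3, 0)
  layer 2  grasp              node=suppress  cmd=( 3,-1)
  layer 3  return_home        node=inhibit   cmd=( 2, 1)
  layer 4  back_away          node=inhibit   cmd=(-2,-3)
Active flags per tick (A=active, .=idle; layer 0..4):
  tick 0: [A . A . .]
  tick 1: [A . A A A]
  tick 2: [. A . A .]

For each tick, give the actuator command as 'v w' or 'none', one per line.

3 -1
none
none

tick 0:
  [0] explore_frontier on; wire := (3, -2)
  [1] dock off; pass (3, -2)
  [2] grasp on (suppress); wire := (3, -1)
  [3] return_home off; pass (3, -1)
  [4] back_away off; pass (3, -1)
  output (3, -1)
tick 1:
  [0] explore_frontier on; wire := (3, -2)
  [1] dock off; pass (3, -2)
  [2] grasp on (suppress); wire := (3, -1)
  [3] return_home on (inhibit); wire := none
  [4] back_away on (inhibit); wire := none
  output none
tick 2:
  [0] explore_frontier off; wire := none
  [1] dock on (inhibit); wire := none
  [2] grasp off; pass none
  [3] return_home on (inhibit); wire := none
  [4] back_away off; pass none
  output none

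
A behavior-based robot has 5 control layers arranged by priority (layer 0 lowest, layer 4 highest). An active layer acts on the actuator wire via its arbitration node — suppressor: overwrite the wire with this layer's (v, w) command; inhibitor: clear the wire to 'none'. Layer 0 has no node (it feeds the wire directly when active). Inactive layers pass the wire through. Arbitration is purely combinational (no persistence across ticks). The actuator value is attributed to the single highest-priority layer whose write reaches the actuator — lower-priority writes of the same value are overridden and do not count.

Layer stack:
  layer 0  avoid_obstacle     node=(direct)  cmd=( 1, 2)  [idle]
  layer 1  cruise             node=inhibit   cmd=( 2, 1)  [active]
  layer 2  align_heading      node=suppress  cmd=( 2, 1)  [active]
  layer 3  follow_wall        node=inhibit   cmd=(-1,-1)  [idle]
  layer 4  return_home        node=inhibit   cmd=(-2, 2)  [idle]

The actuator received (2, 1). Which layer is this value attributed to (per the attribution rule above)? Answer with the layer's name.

layer 0 (avoid_obstacle) idle — none
layer 1 (cruise) active — inhibits: none
layer 2 (align_heading) active — suppresses: (2, 1)
layer 3 (follow_wall) idle — unchanged: (2, 1)
layer 4 (return_home) idle — unchanged: (2, 1)
→ actuator (2, 1)
last writer: layer 2 = align_heading

align_heading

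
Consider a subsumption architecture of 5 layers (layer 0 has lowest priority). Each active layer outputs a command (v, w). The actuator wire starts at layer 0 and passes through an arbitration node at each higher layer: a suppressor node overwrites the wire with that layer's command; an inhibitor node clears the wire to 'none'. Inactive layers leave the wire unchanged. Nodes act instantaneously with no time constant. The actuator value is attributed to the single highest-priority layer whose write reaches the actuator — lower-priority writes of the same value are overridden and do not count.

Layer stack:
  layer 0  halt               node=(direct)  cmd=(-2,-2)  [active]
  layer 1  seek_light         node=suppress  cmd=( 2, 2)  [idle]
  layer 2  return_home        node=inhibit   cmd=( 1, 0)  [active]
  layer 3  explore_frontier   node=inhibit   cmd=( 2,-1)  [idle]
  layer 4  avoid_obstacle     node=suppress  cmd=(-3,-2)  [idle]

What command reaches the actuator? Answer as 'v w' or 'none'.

[0] halt on; wire := (-2, -2)
[1] seek_light off; pass (-2, -2)
[2] return_home on (inhibit); wire := none
[3] explore_frontier off; pass none
[4] avoid_obstacle off; pass none
output none

none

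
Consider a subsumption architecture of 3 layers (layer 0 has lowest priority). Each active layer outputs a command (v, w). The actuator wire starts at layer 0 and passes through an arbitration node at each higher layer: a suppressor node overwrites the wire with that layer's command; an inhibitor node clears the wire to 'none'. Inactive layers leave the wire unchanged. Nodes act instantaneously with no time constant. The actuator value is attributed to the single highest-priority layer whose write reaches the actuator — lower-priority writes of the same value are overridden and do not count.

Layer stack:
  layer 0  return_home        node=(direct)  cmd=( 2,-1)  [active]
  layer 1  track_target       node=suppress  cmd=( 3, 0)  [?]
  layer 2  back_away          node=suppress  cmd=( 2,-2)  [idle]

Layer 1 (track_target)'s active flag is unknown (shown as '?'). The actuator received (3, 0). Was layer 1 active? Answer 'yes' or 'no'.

yes

If layer 1 is active=yes:
  actuator would be (3, 0)
If layer 1 is active=no:
  actuator would be (2, -1)
Observed (3, 0), so layer 1 was active.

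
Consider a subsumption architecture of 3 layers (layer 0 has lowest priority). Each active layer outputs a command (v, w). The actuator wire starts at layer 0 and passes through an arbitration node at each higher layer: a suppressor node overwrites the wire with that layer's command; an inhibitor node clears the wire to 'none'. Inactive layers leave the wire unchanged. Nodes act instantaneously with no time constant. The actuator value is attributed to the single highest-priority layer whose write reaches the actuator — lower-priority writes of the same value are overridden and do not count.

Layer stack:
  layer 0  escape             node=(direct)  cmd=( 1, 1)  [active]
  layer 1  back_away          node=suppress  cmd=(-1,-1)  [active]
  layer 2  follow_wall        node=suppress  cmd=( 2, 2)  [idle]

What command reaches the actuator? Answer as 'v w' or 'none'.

[0] escape on; wire := (1, 1)
[1] back_away on (suppress); wire := (-1, -1)
[2] follow_wall off; pass (-1, -1)
output (-1, -1)

-1 -1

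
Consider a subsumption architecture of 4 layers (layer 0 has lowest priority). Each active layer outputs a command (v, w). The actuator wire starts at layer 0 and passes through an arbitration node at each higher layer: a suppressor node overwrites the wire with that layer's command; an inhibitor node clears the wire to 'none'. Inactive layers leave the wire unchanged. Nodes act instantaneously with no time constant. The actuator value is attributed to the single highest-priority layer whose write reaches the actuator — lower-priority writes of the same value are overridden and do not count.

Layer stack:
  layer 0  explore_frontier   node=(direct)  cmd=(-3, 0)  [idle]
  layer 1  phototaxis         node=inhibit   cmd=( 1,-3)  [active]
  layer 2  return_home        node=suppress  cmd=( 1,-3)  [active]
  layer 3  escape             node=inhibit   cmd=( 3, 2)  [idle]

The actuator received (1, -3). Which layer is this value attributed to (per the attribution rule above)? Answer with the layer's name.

[0] explore_frontier off; wire := none
[1] phototaxis on (inhibit); wire := none
[2] return_home on (suppress); wire := (1, -3)
[3] escape off; pass (1, -3)
output (1, -3)
last writer: layer 2 = return_home

return_home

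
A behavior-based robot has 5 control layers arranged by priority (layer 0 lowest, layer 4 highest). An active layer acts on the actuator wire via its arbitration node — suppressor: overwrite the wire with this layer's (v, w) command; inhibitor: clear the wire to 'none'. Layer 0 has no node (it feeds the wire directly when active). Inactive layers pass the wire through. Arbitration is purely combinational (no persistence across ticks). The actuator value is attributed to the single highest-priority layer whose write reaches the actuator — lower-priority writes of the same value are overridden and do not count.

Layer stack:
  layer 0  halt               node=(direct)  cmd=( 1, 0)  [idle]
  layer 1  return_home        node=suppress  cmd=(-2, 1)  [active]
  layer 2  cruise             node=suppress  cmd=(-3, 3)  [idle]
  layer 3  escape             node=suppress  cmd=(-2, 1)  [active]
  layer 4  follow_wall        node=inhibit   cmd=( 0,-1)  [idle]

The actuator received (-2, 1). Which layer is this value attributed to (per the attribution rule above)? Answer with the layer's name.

L0 halt: idle → wire = none
L1 return_home: active, suppressor → wire = (-2, 1)
L2 cruise: idle → wire stays (-2, 1)
L3 escape: active, suppressor → wire = (-2, 1)
L4 follow_wall: idle → wire stays (-2, 1)
actuator = (-2, 1)
last writer: layer 3 = escape

escape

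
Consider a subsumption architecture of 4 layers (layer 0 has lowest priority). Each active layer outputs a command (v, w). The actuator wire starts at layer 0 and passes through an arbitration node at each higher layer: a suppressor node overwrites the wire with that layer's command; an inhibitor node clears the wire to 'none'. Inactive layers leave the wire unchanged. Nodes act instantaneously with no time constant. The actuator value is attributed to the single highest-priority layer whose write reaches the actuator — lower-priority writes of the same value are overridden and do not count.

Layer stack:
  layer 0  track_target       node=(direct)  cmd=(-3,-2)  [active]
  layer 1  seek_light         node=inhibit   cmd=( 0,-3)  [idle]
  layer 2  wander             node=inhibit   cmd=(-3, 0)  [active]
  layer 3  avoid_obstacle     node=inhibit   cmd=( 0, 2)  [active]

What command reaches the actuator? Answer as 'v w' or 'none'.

[0] track_target on; wire := (-3, -2)
[1] seek_light off; pass (-3, -2)
[2] wander on (inhibit); wire := none
[3] avoid_obstacle on (inhibit); wire := none
output none

none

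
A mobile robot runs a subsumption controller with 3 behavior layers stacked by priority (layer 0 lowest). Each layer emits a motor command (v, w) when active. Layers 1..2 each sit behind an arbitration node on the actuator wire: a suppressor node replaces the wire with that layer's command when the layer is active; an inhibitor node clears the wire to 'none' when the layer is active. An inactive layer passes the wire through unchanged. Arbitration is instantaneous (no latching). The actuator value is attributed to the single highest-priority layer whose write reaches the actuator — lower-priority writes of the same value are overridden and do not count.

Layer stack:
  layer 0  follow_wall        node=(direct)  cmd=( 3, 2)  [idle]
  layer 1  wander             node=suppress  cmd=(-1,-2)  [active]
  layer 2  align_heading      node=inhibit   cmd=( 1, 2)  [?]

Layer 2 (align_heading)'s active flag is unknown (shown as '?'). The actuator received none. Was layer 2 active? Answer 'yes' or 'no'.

If layer 2 is active=yes:
  actuator would be none
If layer 2 is active=no:
  actuator would be (-1, -2)
Observed none, so layer 2 was active.

yes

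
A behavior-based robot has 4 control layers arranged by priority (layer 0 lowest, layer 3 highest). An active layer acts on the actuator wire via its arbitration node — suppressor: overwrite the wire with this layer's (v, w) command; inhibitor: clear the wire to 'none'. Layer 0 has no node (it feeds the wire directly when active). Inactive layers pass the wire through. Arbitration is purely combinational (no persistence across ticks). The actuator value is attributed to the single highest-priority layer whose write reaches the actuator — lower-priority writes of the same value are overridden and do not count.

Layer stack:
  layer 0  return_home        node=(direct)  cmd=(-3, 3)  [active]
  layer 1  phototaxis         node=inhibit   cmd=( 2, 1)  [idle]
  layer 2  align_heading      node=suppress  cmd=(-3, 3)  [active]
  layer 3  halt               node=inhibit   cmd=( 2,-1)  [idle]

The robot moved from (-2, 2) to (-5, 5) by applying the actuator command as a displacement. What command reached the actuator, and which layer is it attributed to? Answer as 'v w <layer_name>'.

displacement = (-5, 5) − (-2, 2) = (-3, 3)
[0] return_home on; wire := (-3, 3)
[1] phototaxis off; pass (-3, 3)
[2] align_heading on (suppress); wire := (-3, 3)
[3] halt off; pass (-3, 3)
output (-3, 3) — from layer 2 (align_heading)

-3 3 align_heading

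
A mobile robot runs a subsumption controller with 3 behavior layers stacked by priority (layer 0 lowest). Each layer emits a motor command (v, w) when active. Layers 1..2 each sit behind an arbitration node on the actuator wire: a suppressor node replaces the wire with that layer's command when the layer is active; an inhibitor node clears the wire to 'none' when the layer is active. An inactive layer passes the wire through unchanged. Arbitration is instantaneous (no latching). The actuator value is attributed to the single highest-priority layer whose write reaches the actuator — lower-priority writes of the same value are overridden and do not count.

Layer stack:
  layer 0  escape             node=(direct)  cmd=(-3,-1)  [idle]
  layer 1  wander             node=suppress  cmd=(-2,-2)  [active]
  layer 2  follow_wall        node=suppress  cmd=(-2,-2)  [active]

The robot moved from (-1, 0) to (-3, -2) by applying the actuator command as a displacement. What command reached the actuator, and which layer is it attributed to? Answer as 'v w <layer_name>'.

displacement = (-3, -2) − (-1, 0) = (-2, -2)
layer 0 (escape) idle — none
layer 1 (wander) active — suppresses: (-2, -2)
layer 2 (follow_wall) active — suppresses: (-2, -2)
→ actuator (-2, -2) — from layer 2 (follow_wall)

-2 -2 follow_wall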